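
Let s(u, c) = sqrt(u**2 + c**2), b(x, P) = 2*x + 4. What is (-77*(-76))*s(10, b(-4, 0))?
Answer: 11704*sqrt(29) ≈ 63028.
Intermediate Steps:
b(x, P) = 4 + 2*x
s(u, c) = sqrt(c**2 + u**2)
(-77*(-76))*s(10, b(-4, 0)) = (-77*(-76))*sqrt((4 + 2*(-4))**2 + 10**2) = 5852*sqrt((4 - 8)**2 + 100) = 5852*sqrt((-4)**2 + 100) = 5852*sqrt(16 + 100) = 5852*sqrt(116) = 5852*(2*sqrt(29)) = 11704*sqrt(29)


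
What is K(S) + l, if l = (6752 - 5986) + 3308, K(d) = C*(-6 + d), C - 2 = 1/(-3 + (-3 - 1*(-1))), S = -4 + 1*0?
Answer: 4056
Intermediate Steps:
S = -4 (S = -4 + 0 = -4)
C = 9/5 (C = 2 + 1/(-3 + (-3 - 1*(-1))) = 2 + 1/(-3 + (-3 + 1)) = 2 + 1/(-3 - 2) = 2 + 1/(-5) = 2 - ⅕ = 9/5 ≈ 1.8000)
K(d) = -54/5 + 9*d/5 (K(d) = 9*(-6 + d)/5 = -54/5 + 9*d/5)
l = 4074 (l = 766 + 3308 = 4074)
K(S) + l = (-54/5 + (9/5)*(-4)) + 4074 = (-54/5 - 36/5) + 4074 = -18 + 4074 = 4056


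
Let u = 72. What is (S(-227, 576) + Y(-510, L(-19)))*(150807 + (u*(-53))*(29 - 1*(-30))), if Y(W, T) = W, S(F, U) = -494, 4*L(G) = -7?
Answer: 74634348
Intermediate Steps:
L(G) = -7/4 (L(G) = (¼)*(-7) = -7/4)
(S(-227, 576) + Y(-510, L(-19)))*(150807 + (u*(-53))*(29 - 1*(-30))) = (-494 - 510)*(150807 + (72*(-53))*(29 - 1*(-30))) = -1004*(150807 - 3816*(29 + 30)) = -1004*(150807 - 3816*59) = -1004*(150807 - 225144) = -1004*(-74337) = 74634348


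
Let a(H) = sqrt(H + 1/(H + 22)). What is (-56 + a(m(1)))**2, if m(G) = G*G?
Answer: 72152/23 - 224*sqrt(138)/23 ≈ 3022.6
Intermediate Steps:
m(G) = G**2
a(H) = sqrt(H + 1/(22 + H))
(-56 + a(m(1)))**2 = (-56 + sqrt((1 + 1**2*(22 + 1**2))/(22 + 1**2)))**2 = (-56 + sqrt((1 + 1*(22 + 1))/(22 + 1)))**2 = (-56 + sqrt((1 + 1*23)/23))**2 = (-56 + sqrt((1 + 23)/23))**2 = (-56 + sqrt((1/23)*24))**2 = (-56 + sqrt(24/23))**2 = (-56 + 2*sqrt(138)/23)**2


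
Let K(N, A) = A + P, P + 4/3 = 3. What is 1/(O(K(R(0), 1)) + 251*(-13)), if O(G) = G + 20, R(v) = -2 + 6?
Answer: -3/9721 ≈ -0.00030861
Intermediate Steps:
P = 5/3 (P = -4/3 + 3 = 5/3 ≈ 1.6667)
R(v) = 4
K(N, A) = 5/3 + A (K(N, A) = A + 5/3 = 5/3 + A)
O(G) = 20 + G
1/(O(K(R(0), 1)) + 251*(-13)) = 1/((20 + (5/3 + 1)) + 251*(-13)) = 1/((20 + 8/3) - 3263) = 1/(68/3 - 3263) = 1/(-9721/3) = -3/9721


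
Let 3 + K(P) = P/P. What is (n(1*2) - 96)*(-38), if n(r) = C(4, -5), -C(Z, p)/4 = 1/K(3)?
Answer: 3572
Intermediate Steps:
K(P) = -2 (K(P) = -3 + P/P = -3 + 1 = -2)
C(Z, p) = 2 (C(Z, p) = -4/(-2) = -4*(-1/2) = 2)
n(r) = 2
(n(1*2) - 96)*(-38) = (2 - 96)*(-38) = -94*(-38) = 3572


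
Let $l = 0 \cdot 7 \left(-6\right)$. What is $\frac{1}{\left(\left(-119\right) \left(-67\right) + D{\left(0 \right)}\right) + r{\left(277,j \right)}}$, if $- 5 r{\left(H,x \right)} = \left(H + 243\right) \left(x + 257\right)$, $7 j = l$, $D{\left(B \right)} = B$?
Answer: $- \frac{1}{18755} \approx -5.3319 \cdot 10^{-5}$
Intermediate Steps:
$l = 0$ ($l = 0 \left(-6\right) = 0$)
$j = 0$ ($j = \frac{1}{7} \cdot 0 = 0$)
$r{\left(H,x \right)} = - \frac{\left(243 + H\right) \left(257 + x\right)}{5}$ ($r{\left(H,x \right)} = - \frac{\left(H + 243\right) \left(x + 257\right)}{5} = - \frac{\left(243 + H\right) \left(257 + x\right)}{5}$)
$\frac{1}{\left(\left(-119\right) \left(-67\right) + D{\left(0 \right)}\right) + r{\left(277,j \right)}} = \frac{1}{\left(\left(-119\right) \left(-67\right) + 0\right) - \left(26728 + 0\right)} = \frac{1}{\left(7973 + 0\right) + \left(- \frac{62451}{5} - \frac{71189}{5} + 0 + 0\right)} = \frac{1}{7973 - 26728} = \frac{1}{-18755} = - \frac{1}{18755}$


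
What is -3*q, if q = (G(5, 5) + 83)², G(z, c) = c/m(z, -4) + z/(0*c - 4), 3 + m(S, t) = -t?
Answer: -361227/16 ≈ -22577.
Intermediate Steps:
m(S, t) = -3 - t
G(z, c) = c - z/4 (G(z, c) = c/(-3 - 1*(-4)) + z/(0*c - 4) = c/(-3 + 4) + z/(0 - 4) = c/1 + z/(-4) = c*1 + z*(-¼) = c - z/4)
q = 120409/16 (q = ((5 - ¼*5) + 83)² = ((5 - 5/4) + 83)² = (15/4 + 83)² = (347/4)² = 120409/16 ≈ 7525.6)
-3*q = -3*120409/16 = -361227/16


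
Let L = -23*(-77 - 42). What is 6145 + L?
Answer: 8882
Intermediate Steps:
L = 2737 (L = -23*(-119) = 2737)
6145 + L = 6145 + 2737 = 8882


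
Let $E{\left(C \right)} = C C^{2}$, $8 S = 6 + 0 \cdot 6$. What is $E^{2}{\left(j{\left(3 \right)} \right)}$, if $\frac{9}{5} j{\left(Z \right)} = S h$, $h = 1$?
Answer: $\frac{15625}{2985984} \approx 0.0052328$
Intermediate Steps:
$S = \frac{3}{4}$ ($S = \frac{6 + 0 \cdot 6}{8} = \frac{6 + 0}{8} = \frac{1}{8} \cdot 6 = \frac{3}{4} \approx 0.75$)
$j{\left(Z \right)} = \frac{5}{12}$ ($j{\left(Z \right)} = \frac{5 \cdot \frac{3}{4} \cdot 1}{9} = \frac{5}{9} \cdot \frac{3}{4} = \frac{5}{12}$)
$E{\left(C \right)} = C^{3}$
$E^{2}{\left(j{\left(3 \right)} \right)} = \left(\left(\frac{5}{12}\right)^{3}\right)^{2} = \left(\frac{125}{1728}\right)^{2} = \frac{15625}{2985984}$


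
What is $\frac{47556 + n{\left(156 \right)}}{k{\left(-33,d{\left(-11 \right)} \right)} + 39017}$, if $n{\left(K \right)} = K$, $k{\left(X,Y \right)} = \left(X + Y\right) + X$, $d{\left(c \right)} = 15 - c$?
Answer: $\frac{47712}{38977} \approx 1.2241$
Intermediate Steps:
$k{\left(X,Y \right)} = Y + 2 X$
$\frac{47556 + n{\left(156 \right)}}{k{\left(-33,d{\left(-11 \right)} \right)} + 39017} = \frac{47556 + 156}{\left(\left(15 - -11\right) + 2 \left(-33\right)\right) + 39017} = \frac{47712}{\left(\left(15 + 11\right) - 66\right) + 39017} = \frac{47712}{\left(26 - 66\right) + 39017} = \frac{47712}{-40 + 39017} = \frac{47712}{38977}$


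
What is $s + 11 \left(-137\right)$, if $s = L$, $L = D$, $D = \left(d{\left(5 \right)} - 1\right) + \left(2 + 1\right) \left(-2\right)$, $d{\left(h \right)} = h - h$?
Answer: $-1514$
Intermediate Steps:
$d{\left(h \right)} = 0$
$D = -7$ ($D = \left(0 - 1\right) + \left(2 + 1\right) \left(-2\right) = -1 + 3 \left(-2\right) = -1 - 6 = -7$)
$L = -7$
$s = -7$
$s + 11 \left(-137\right) = -7 + 11 \left(-137\right) = -7 - 1507 = -1514$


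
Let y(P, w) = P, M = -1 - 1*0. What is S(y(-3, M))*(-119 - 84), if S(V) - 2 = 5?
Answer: -1421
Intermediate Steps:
M = -1 (M = -1 + 0 = -1)
S(V) = 7 (S(V) = 2 + 5 = 7)
S(y(-3, M))*(-119 - 84) = 7*(-119 - 84) = 7*(-203) = -1421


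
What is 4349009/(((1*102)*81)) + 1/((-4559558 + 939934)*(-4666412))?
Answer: 36728809369787771027/69775303526202528 ≈ 526.39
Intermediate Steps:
4349009/(((1*102)*81)) + 1/((-4559558 + 939934)*(-4666412)) = 4349009/((102*81)) - 1/4666412/(-3619624) = 4349009/8262 - 1/3619624*(-1/4666412) = 4349009*(1/8262) + 1/16890656869088 = 4349009/8262 + 1/16890656869088 = 36728809369787771027/69775303526202528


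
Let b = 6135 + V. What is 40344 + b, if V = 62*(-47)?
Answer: 43565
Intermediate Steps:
V = -2914
b = 3221 (b = 6135 - 2914 = 3221)
40344 + b = 40344 + 3221 = 43565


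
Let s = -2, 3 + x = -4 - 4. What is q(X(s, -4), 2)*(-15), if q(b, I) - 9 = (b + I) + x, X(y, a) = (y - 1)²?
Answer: -135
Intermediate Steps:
x = -11 (x = -3 + (-4 - 4) = -3 - 8 = -11)
X(y, a) = (-1 + y)²
q(b, I) = -2 + I + b (q(b, I) = 9 + ((b + I) - 11) = 9 + ((I + b) - 11) = 9 + (-11 + I + b) = -2 + I + b)
q(X(s, -4), 2)*(-15) = (-2 + 2 + (-1 - 2)²)*(-15) = (-2 + 2 + (-3)²)*(-15) = (-2 + 2 + 9)*(-15) = 9*(-15) = -135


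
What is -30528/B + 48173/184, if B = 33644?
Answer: 403778815/1547624 ≈ 260.90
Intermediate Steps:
-30528/B + 48173/184 = -30528/33644 + 48173/184 = -30528*1/33644 + 48173*(1/184) = -7632/8411 + 48173/184 = 403778815/1547624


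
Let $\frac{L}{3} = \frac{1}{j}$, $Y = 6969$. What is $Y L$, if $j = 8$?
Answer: $\frac{20907}{8} \approx 2613.4$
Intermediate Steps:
$L = \frac{3}{8} \approx 0.375$
$Y L = 6969 \cdot \frac{3}{8} = \frac{20907}{8}$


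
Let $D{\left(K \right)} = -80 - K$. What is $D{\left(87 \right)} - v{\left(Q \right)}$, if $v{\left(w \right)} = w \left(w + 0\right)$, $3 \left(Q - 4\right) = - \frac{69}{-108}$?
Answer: $- \frac{2154913}{11664} \approx -184.75$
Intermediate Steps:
$Q = \frac{455}{108}$ ($Q = 4 + \frac{\left(-69\right) \frac{1}{-108}}{3} = 4 + \frac{\left(-69\right) \left(- \frac{1}{108}\right)}{3} = 4 + \frac{1}{3} \cdot \frac{23}{36} = 4 + \frac{23}{108} = \frac{455}{108} \approx 4.213$)
$v{\left(w \right)} = w^{2}$ ($v{\left(w \right)} = w w = w^{2}$)
$D{\left(87 \right)} - v{\left(Q \right)} = \left(-80 - 87\right) - \left(\frac{455}{108}\right)^{2} = \left(-80 - 87\right) - \frac{207025}{11664} = -167 - \frac{207025}{11664} = - \frac{2154913}{11664}$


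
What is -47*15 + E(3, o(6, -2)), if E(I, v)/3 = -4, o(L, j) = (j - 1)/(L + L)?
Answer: -717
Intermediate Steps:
o(L, j) = (-1 + j)/(2*L) (o(L, j) = (-1 + j)/((2*L)) = (-1 + j)*(1/(2*L)) = (-1 + j)/(2*L))
E(I, v) = -12 (E(I, v) = 3*(-4) = -12)
-47*15 + E(3, o(6, -2)) = -47*15 - 12 = -705 - 12 = -717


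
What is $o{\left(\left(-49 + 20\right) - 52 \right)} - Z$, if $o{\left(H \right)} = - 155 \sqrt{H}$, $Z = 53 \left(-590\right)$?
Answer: $31270 - 1395 i \approx 31270.0 - 1395.0 i$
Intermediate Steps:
$Z = -31270$
$o{\left(\left(-49 + 20\right) - 52 \right)} - Z = - 155 \sqrt{\left(-49 + 20\right) - 52} - -31270 = - 155 \sqrt{-29 - 52} + 31270 = - 155 \sqrt{-81} + 31270 = - 155 \cdot 9 i + 31270 = - 1395 i + 31270 = 31270 - 1395 i$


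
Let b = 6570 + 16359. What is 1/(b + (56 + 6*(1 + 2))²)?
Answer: 1/28405 ≈ 3.5205e-5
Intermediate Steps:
b = 22929
1/(b + (56 + 6*(1 + 2))²) = 1/(22929 + (56 + 6*(1 + 2))²) = 1/(22929 + (56 + 6*3)²) = 1/(22929 + (56 + 18)²) = 1/(22929 + 74²) = 1/(22929 + 5476) = 1/28405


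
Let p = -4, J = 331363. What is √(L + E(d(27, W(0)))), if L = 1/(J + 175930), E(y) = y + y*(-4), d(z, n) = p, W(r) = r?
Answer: √3088154761481/507293 ≈ 3.4641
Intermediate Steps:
d(z, n) = -4
E(y) = -3*y (E(y) = y - 4*y = -3*y)
L = 1/507293 (L = 1/(331363 + 175930) = 1/507293 ≈ 1.9712e-6)
√(L + E(d(27, W(0)))) = √(1/507293 - 3*(-4)) = √(1/507293 + 12) = √(6087517/507293) = √3088154761481/507293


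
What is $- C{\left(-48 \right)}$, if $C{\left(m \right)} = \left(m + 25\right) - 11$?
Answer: $34$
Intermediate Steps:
$C{\left(m \right)} = 14 + m$ ($C{\left(m \right)} = \left(25 + m\right) - 11 = 14 + m$)
$- C{\left(-48 \right)} = - (14 - 48) = \left(-1\right) \left(-34\right) = 34$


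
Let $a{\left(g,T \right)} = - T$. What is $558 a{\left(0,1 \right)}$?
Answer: $-558$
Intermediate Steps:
$558 a{\left(0,1 \right)} = 558 \left(\left(-1\right) 1\right) = 558 \left(-1\right) = -558$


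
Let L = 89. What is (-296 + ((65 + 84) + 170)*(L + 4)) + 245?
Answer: 29616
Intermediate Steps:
(-296 + ((65 + 84) + 170)*(L + 4)) + 245 = (-296 + ((65 + 84) + 170)*(89 + 4)) + 245 = (-296 + (149 + 170)*93) + 245 = (-296 + 319*93) + 245 = (-296 + 29667) + 245 = 29371 + 245 = 29616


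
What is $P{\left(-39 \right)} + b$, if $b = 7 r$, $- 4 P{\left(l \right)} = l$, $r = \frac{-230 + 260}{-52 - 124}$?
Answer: $\frac{753}{88} \approx 8.5568$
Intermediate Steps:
$r = - \frac{15}{88}$ ($r = \frac{30}{-176} = 30 \left(- \frac{1}{176}\right) = - \frac{15}{88} \approx -0.17045$)
$P{\left(l \right)} = - \frac{l}{4}$
$b = - \frac{105}{88}$ ($b = 7 \left(- \frac{15}{88}\right) = - \frac{105}{88} \approx -1.1932$)
$P{\left(-39 \right)} + b = \left(- \frac{1}{4}\right) \left(-39\right) - \frac{105}{88} = \frac{39}{4} - \frac{105}{88} = \frac{753}{88}$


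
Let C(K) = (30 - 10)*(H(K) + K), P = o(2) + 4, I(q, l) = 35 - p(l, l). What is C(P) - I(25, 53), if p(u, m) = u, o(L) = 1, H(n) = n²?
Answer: 618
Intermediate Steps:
I(q, l) = 35 - l
P = 5 (P = 1 + 4 = 5)
C(K) = 20*K + 20*K² (C(K) = (30 - 10)*(K² + K) = 20*(K + K²) = 20*K + 20*K²)
C(P) - I(25, 53) = 20*5*(1 + 5) - (35 - 1*53) = 20*5*6 - (35 - 53) = 600 - 1*(-18) = 600 + 18 = 618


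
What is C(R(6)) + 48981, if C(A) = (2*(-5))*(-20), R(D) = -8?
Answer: 49181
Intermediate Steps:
C(A) = 200 (C(A) = -10*(-20) = 200)
C(R(6)) + 48981 = 200 + 48981 = 49181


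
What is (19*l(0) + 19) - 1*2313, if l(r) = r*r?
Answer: -2294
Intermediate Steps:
l(r) = r²
(19*l(0) + 19) - 1*2313 = (19*0² + 19) - 1*2313 = (19*0 + 19) - 2313 = (0 + 19) - 2313 = 19 - 2313 = -2294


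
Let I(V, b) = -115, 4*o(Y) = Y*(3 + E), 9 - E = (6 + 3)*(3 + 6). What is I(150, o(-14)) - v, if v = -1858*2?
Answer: 3601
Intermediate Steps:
E = -72 (E = 9 - (6 + 3)*(3 + 6) = 9 - 9*9 = 9 - 1*81 = 9 - 81 = -72)
o(Y) = -69*Y/4 (o(Y) = (Y*(3 - 72))/4 = (Y*(-69))/4 = (-69*Y)/4 = -69*Y/4)
v = -3716
I(150, o(-14)) - v = -115 - 1*(-3716) = -115 + 3716 = 3601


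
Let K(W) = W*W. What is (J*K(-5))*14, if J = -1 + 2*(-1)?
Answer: -1050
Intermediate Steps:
K(W) = W²
J = -3 (J = -1 - 2 = -3)
(J*K(-5))*14 = -3*(-5)²*14 = -3*25*14 = -75*14 = -1050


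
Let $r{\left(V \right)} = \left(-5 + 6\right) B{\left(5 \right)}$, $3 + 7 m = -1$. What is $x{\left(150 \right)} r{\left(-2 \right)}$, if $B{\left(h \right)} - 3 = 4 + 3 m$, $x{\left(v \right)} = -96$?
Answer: $- \frac{3552}{7} \approx -507.43$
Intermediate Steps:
$m = - \frac{4}{7}$ ($m = - \frac{3}{7} + \frac{1}{7} \left(-1\right) = - \frac{3}{7} - \frac{1}{7} = - \frac{4}{7} \approx -0.57143$)
$B{\left(h \right)} = \frac{37}{7}$ ($B{\left(h \right)} = 3 + \left(4 + 3 \left(- \frac{4}{7}\right)\right) = 3 + \left(4 - \frac{12}{7}\right) = 3 + \frac{16}{7} = \frac{37}{7}$)
$r{\left(V \right)} = \frac{37}{7}$ ($r{\left(V \right)} = \left(-5 + 6\right) \frac{37}{7} = 1 \cdot \frac{37}{7} = \frac{37}{7}$)
$x{\left(150 \right)} r{\left(-2 \right)} = \left(-96\right) \frac{37}{7} = - \frac{3552}{7}$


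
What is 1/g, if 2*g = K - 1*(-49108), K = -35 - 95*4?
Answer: 2/48693 ≈ 4.1074e-5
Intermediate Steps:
K = -415 (K = -35 - 380 = -415)
g = 48693/2 (g = (-415 - 1*(-49108))/2 = (-415 + 49108)/2 = (½)*48693 = 48693/2 ≈ 24347.)
1/g = 1/(48693/2) = 2/48693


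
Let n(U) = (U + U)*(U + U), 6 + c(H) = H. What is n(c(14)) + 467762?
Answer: 468018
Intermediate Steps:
c(H) = -6 + H
n(U) = 4*U**2 (n(U) = (2*U)*(2*U) = 4*U**2)
n(c(14)) + 467762 = 4*(-6 + 14)**2 + 467762 = 4*8**2 + 467762 = 4*64 + 467762 = 256 + 467762 = 468018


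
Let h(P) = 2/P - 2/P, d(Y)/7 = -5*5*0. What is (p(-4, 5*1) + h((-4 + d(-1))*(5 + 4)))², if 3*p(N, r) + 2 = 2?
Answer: 0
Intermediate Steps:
d(Y) = 0 (d(Y) = 7*(-5*5*0) = 7*(-25*0) = 7*0 = 0)
p(N, r) = 0 (p(N, r) = -⅔ + (⅓)*2 = -⅔ + ⅔ = 0)
h(P) = 0
(p(-4, 5*1) + h((-4 + d(-1))*(5 + 4)))² = (0 + 0)² = 0² = 0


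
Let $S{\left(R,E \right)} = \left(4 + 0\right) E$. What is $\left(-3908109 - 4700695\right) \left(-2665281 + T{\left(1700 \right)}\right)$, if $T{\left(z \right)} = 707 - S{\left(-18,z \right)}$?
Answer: $22997335176696$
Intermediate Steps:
$S{\left(R,E \right)} = 4 E$
$T{\left(z \right)} = 707 - 4 z$
$\left(-3908109 - 4700695\right) \left(-2665281 + T{\left(1700 \right)}\right) = \left(-3908109 - 4700695\right) \left(-2665281 + \left(707 - 6800\right)\right) = - 8608804 \left(-2665281 + \left(707 - 6800\right)\right) = - 8608804 \left(-2665281 - 6093\right) = \left(-8608804\right) \left(-2671374\right) = 22997335176696$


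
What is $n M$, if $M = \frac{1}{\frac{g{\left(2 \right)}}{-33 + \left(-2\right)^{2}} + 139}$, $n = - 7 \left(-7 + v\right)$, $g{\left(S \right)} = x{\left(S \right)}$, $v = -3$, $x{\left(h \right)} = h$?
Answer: $\frac{2030}{4029} \approx 0.50385$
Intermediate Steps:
$g{\left(S \right)} = S$
$n = 70$ ($n = - 7 \left(-7 - 3\right) = \left(-7\right) \left(-10\right) = 70$)
$M = \frac{29}{4029}$ ($M = \frac{1}{\frac{2}{-33 + \left(-2\right)^{2}} + 139} = \frac{1}{\frac{2}{-33 + 4} + 139} = \frac{1}{\frac{2}{-29} + 139} = \frac{1}{2 \left(- \frac{1}{29}\right) + 139} = \frac{1}{- \frac{2}{29} + 139} = \frac{1}{\frac{4029}{29}} = \frac{29}{4029} \approx 0.0071978$)
$n M = 70 \cdot \frac{29}{4029} = \frac{2030}{4029}$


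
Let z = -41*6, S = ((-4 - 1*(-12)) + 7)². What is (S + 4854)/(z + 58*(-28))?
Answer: -5079/1870 ≈ -2.7160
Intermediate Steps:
S = 225 (S = ((-4 + 12) + 7)² = (8 + 7)² = 15² = 225)
z = -246
(S + 4854)/(z + 58*(-28)) = (225 + 4854)/(-246 + 58*(-28)) = 5079/(-246 - 1624) = 5079/(-1870) = 5079*(-1/1870) = -5079/1870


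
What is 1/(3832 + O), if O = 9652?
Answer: 1/13484 ≈ 7.4162e-5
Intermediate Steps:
1/(3832 + O) = 1/(3832 + 9652) = 1/13484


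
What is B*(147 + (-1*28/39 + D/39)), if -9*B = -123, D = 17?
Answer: 234602/117 ≈ 2005.1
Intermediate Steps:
B = 41/3 (B = -⅑*(-123) = 41/3 ≈ 13.667)
B*(147 + (-1*28/39 + D/39)) = 41*(147 + (-1*28/39 + 17/39))/3 = 41*(147 + (-28*1/39 + 17*(1/39)))/3 = 41*(147 + (-28/39 + 17/39))/3 = 41*(147 - 11/39)/3 = (41/3)*(5722/39) = 234602/117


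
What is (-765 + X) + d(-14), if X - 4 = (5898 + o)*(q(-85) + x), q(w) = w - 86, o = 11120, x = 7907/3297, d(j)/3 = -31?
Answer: -9462781478/3297 ≈ -2.8701e+6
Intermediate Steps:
d(j) = -93 (d(j) = 3*(-31) = -93)
x = 7907/3297 (x = 7907*(1/3297) = 7907/3297 ≈ 2.3982)
q(w) = -86 + w
X = -9459952652/3297 (X = 4 + (5898 + 11120)*((-86 - 85) + 7907/3297) = 4 + 17018*(-171 + 7907/3297) = 4 + 17018*(-555880/3297) = 4 - 9459965840/3297 = -9459952652/3297 ≈ -2.8693e+6)
(-765 + X) + d(-14) = (-765 - 9459952652/3297) - 93 = -9462474857/3297 - 93 = -9462781478/3297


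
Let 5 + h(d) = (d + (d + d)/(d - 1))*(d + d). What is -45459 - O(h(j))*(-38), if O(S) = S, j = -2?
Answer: -136643/3 ≈ -45548.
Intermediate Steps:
h(d) = -5 + 2*d*(d + 2*d/(-1 + d)) (h(d) = -5 + (d + (d + d)/(d - 1))*(d + d) = -5 + (d + (2*d)/(-1 + d))*(2*d) = -5 + (d + 2*d/(-1 + d))*(2*d) = -5 + 2*d*(d + 2*d/(-1 + d)))
-45459 - O(h(j))*(-38) = -45459 - (5 - 5*(-2) + 2*(-2)² + 2*(-2)³)/(-1 - 2)*(-38) = -45459 - (5 + 10 + 2*4 + 2*(-8))/(-3)*(-38) = -45459 - (-(5 + 10 + 8 - 16)/3)*(-38) = -45459 - (-⅓*7)*(-38) = -45459 - (-7)*(-38)/3 = -45459 - 1*266/3 = -45459 - 266/3 = -136643/3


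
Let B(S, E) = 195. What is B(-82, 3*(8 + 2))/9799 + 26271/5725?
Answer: 258545904/56099275 ≈ 4.6087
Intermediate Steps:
B(-82, 3*(8 + 2))/9799 + 26271/5725 = 195/9799 + 26271/5725 = 258545904/56099275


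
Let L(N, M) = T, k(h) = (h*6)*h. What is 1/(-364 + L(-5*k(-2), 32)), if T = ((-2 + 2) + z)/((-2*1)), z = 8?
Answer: -1/368 ≈ -0.0027174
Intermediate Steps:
k(h) = 6*h**2 (k(h) = (6*h)*h = 6*h**2)
T = -4 (T = ((-2 + 2) + 8)/((-2*1)) = (0 + 8)/(-2) = 8*(-1/2) = -4)
L(N, M) = -4
1/(-364 + L(-5*k(-2), 32)) = 1/(-364 - 4) = 1/(-368) = -1/368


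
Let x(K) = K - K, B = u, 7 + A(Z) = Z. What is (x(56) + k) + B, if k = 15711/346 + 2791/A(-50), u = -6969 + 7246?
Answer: 5392835/19722 ≈ 273.44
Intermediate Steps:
A(Z) = -7 + Z
u = 277
B = 277
x(K) = 0
k = -70159/19722 (k = 15711/346 + 2791/(-7 - 50) = 15711*(1/346) + 2791/(-57) = 15711/346 + 2791*(-1/57) = 15711/346 - 2791/57 = -70159/19722 ≈ -3.5574)
(x(56) + k) + B = (0 - 70159/19722) + 277 = -70159/19722 + 277 = 5392835/19722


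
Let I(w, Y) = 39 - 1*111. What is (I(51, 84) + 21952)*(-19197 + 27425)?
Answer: 180028640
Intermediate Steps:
I(w, Y) = -72 (I(w, Y) = 39 - 111 = -72)
(I(51, 84) + 21952)*(-19197 + 27425) = (-72 + 21952)*(-19197 + 27425) = 21880*8228 = 180028640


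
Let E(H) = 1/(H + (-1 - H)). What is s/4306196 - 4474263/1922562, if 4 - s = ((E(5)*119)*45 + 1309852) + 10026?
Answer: -3632382951871/1379821465692 ≈ -2.6325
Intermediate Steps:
E(H) = -1 (E(H) = 1/(-1) = -1)
s = -1314519 (s = 4 - ((-1*119*45 + 1309852) + 10026) = 4 - ((-119*45 + 1309852) + 10026) = 4 - ((-5355 + 1309852) + 10026) = 4 - (1304497 + 10026) = 4 - 1*1314523 = 4 - 1314523 = -1314519)
s/4306196 - 4474263/1922562 = -1314519/4306196 - 4474263/1922562 = -1314519*1/4306196 - 4474263*1/1922562 = -1314519/4306196 - 1491421/640854 = -3632382951871/1379821465692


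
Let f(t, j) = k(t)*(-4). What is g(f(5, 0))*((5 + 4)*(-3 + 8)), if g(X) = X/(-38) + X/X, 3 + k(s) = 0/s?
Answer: 585/19 ≈ 30.789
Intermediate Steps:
k(s) = -3 (k(s) = -3 + 0/s = -3 + 0 = -3)
f(t, j) = 12 (f(t, j) = -3*(-4) = 12)
g(X) = 1 - X/38 (g(X) = X*(-1/38) + 1 = -X/38 + 1 = 1 - X/38)
g(f(5, 0))*((5 + 4)*(-3 + 8)) = (1 - 1/38*12)*((5 + 4)*(-3 + 8)) = (1 - 6/19)*(9*5) = (13/19)*45 = 585/19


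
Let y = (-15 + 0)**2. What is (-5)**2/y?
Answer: 1/9 ≈ 0.11111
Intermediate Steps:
y = 225 (y = (-15)**2 = 225)
(-5)**2/y = (-5)**2/225 = 25*(1/225) = 1/9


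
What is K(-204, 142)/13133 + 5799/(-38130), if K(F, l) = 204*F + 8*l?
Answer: -23473343/7257410 ≈ -3.2344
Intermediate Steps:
K(F, l) = 8*l + 204*F
K(-204, 142)/13133 + 5799/(-38130) = (8*142 + 204*(-204))/13133 + 5799/(-38130) = (1136 - 41616)*(1/13133) + 5799*(-1/38130) = -40480*1/13133 - 1933/12710 = -1760/571 - 1933/12710 = -23473343/7257410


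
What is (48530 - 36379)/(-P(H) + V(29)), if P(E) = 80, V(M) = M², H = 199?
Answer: 12151/761 ≈ 15.967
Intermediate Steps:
(48530 - 36379)/(-P(H) + V(29)) = (48530 - 36379)/(-1*80 + 29²) = 12151/(-80 + 841) = 12151/761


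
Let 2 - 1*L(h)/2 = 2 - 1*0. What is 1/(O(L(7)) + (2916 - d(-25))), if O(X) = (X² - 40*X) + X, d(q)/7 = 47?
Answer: 1/2587 ≈ 0.00038655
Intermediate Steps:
d(q) = 329 (d(q) = 7*47 = 329)
L(h) = 0 (L(h) = 4 - 2*(2 - 1*0) = 4 - 2*(2 + 0) = 4 - 2*2 = 4 - 4 = 0)
O(X) = X² - 39*X
1/(O(L(7)) + (2916 - d(-25))) = 1/(0*(-39 + 0) + (2916 - 1*329)) = 1/(0*(-39) + (2916 - 329)) = 1/(0 + 2587) = 1/2587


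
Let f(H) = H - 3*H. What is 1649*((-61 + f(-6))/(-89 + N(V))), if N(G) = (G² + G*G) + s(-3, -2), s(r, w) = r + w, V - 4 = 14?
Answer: -80801/554 ≈ -145.85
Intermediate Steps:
V = 18 (V = 4 + 14 = 18)
N(G) = -5 + 2*G² (N(G) = (G² + G*G) + (-3 - 2) = (G² + G²) - 5 = 2*G² - 5 = -5 + 2*G²)
f(H) = -2*H
1649*((-61 + f(-6))/(-89 + N(V))) = 1649*((-61 - 2*(-6))/(-89 + (-5 + 2*18²))) = 1649*((-61 + 12)/(-89 + (-5 + 2*324))) = 1649*(-49/(-89 + (-5 + 648))) = 1649*(-49/(-89 + 643)) = 1649*(-49/554) = -80801/554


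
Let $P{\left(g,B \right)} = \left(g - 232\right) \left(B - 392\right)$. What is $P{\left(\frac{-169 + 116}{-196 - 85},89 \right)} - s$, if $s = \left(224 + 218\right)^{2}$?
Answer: $- \frac{35160167}{281} \approx -1.2513 \cdot 10^{5}$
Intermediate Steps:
$s = 195364$ ($s = 442^{2} = 195364$)
$P{\left(g,B \right)} = \left(-392 + B\right) \left(-232 + g\right)$ ($P{\left(g,B \right)} = \left(-232 + g\right) \left(-392 + B\right) = \left(-392 + B\right) \left(-232 + g\right)$)
$P{\left(\frac{-169 + 116}{-196 - 85},89 \right)} - s = \left(90944 - 392 \frac{-169 + 116}{-196 - 85} - 20648 + 89 \frac{-169 + 116}{-196 - 85}\right) - 195364 = \left(90944 - 392 \left(- \frac{53}{-281}\right) - 20648 + 89 \left(- \frac{53}{-281}\right)\right) - 195364 = \left(90944 - 392 \left(\left(-53\right) \left(- \frac{1}{281}\right)\right) - 20648 + 89 \left(\left(-53\right) \left(- \frac{1}{281}\right)\right)\right) - 195364 = \left(90944 - \frac{20776}{281} - 20648 + 89 \cdot \frac{53}{281}\right) - 195364 = \left(90944 - \frac{20776}{281} - 20648 + \frac{4717}{281}\right) - 195364 = \frac{19737117}{281} - 195364 = - \frac{35160167}{281}$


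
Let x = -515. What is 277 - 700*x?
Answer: 360777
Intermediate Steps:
277 - 700*x = 277 - 700*(-515) = 277 + 360500 = 360777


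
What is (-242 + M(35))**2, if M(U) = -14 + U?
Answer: 48841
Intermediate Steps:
(-242 + M(35))**2 = (-242 + (-14 + 35))**2 = (-242 + 21)**2 = (-221)**2 = 48841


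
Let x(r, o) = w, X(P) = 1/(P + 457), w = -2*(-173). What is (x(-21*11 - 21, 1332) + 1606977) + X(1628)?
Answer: 3351268456/2085 ≈ 1.6073e+6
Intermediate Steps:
w = 346
X(P) = 1/(457 + P)
x(r, o) = 346
(x(-21*11 - 21, 1332) + 1606977) + X(1628) = (346 + 1606977) + 1/(457 + 1628) = 1607323 + 1/2085 = 3351268456/2085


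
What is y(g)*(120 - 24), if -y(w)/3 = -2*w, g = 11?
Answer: 6336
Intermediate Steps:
y(w) = 6*w (y(w) = -(-6)*w = 6*w)
y(g)*(120 - 24) = (6*11)*(120 - 24) = 66*96 = 6336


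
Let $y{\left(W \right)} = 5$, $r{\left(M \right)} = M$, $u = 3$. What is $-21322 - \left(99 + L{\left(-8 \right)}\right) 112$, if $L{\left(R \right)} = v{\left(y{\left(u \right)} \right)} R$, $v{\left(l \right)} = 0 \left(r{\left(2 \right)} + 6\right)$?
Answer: $-32410$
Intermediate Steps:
$v{\left(l \right)} = 0$ ($v{\left(l \right)} = 0 \left(2 + 6\right) = 0 \cdot 8 = 0$)
$L{\left(R \right)} = 0$ ($L{\left(R \right)} = 0 R = 0$)
$-21322 - \left(99 + L{\left(-8 \right)}\right) 112 = -21322 - \left(99 + 0\right) 112 = -21322 - 99 \cdot 112 = -21322 - 11088 = -32410$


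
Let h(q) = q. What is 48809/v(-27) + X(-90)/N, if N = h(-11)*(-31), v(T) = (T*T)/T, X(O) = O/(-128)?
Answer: -1065206401/589248 ≈ -1807.7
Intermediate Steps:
X(O) = -O/128 (X(O) = O*(-1/128) = -O/128)
v(T) = T (v(T) = T**2/T = T)
N = 341 (N = -11*(-31) = 341)
48809/v(-27) + X(-90)/N = 48809/(-27) - 1/128*(-90)/341 = 48809*(-1/27) + (45/64)*(1/341) = -48809/27 + 45/21824 = -1065206401/589248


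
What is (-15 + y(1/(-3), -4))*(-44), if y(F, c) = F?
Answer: 2024/3 ≈ 674.67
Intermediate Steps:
(-15 + y(1/(-3), -4))*(-44) = (-15 + 1/(-3))*(-44) = (-15 - 1/3)*(-44) = -46/3*(-44) = 2024/3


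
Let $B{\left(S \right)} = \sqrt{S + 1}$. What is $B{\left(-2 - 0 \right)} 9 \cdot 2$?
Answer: $18 i \approx 18.0 i$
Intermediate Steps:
$B{\left(S \right)} = \sqrt{1 + S}$
$B{\left(-2 - 0 \right)} 9 \cdot 2 = \sqrt{1 - 2} \cdot 9 \cdot 2 = \sqrt{-1} \cdot 9 \cdot 2 = i 9 \cdot 2 = 9 i 2 = 18 i$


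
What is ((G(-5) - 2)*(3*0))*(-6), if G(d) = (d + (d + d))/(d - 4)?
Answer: 0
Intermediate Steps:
G(d) = 3*d/(-4 + d) (G(d) = (d + 2*d)/(-4 + d) = (3*d)/(-4 + d) = 3*d/(-4 + d))
((G(-5) - 2)*(3*0))*(-6) = ((3*(-5)/(-4 - 5) - 2)*(3*0))*(-6) = ((3*(-5)/(-9) - 2)*0)*(-6) = ((3*(-5)*(-⅑) - 2)*0)*(-6) = ((5/3 - 2)*0)*(-6) = -⅓*0*(-6) = 0*(-6) = 0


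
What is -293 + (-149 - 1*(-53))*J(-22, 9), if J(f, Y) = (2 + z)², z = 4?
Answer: -3749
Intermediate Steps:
J(f, Y) = 36 (J(f, Y) = (2 + 4)² = 6² = 36)
-293 + (-149 - 1*(-53))*J(-22, 9) = -293 + (-149 - 1*(-53))*36 = -293 + (-149 + 53)*36 = -293 - 96*36 = -293 - 3456 = -3749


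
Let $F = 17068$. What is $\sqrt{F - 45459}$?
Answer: $i \sqrt{28391} \approx 168.5 i$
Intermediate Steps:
$\sqrt{F - 45459} = \sqrt{17068 - 45459} = \sqrt{-28391} = i \sqrt{28391}$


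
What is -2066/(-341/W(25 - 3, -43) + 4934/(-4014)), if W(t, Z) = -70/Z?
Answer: 290252340/29601331 ≈ 9.8054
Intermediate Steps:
-2066/(-341/W(25 - 3, -43) + 4934/(-4014)) = -2066/(-341/((-70/(-43))) + 4934/(-4014)) = -2066/(-341/((-70*(-1/43))) + 4934*(-1/4014)) = -2066/(-341/70/43 - 2467/2007) = -2066/(-341*43/70 - 2467/2007) = -2066/(-14663/70 - 2467/2007) = -2066/(-29601331/140490) = -2066*(-140490/29601331) = 290252340/29601331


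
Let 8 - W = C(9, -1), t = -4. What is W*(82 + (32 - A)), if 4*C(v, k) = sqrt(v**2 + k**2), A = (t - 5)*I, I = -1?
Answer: 840 - 105*sqrt(82)/4 ≈ 602.30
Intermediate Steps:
A = 9 (A = (-4 - 5)*(-1) = -9*(-1) = 9)
C(v, k) = sqrt(k**2 + v**2)/4 (C(v, k) = sqrt(v**2 + k**2)/4 = sqrt(k**2 + v**2)/4)
W = 8 - sqrt(82)/4 (W = 8 - sqrt((-1)**2 + 9**2)/4 = 8 - sqrt(1 + 81)/4 = 8 - sqrt(82)/4 ≈ 5.7362)
W*(82 + (32 - A)) = (8 - sqrt(82)/4)*(82 + (32 - 1*9)) = (8 - sqrt(82)/4)*(82 + (32 - 9)) = (8 - sqrt(82)/4)*(82 + 23) = (8 - sqrt(82)/4)*105 = 840 - 105*sqrt(82)/4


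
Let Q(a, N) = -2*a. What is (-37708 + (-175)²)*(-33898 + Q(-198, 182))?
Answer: 237294666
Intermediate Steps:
(-37708 + (-175)²)*(-33898 + Q(-198, 182)) = (-37708 + (-175)²)*(-33898 - 2*(-198)) = (-37708 + 30625)*(-33898 + 396) = -7083*(-33502) = 237294666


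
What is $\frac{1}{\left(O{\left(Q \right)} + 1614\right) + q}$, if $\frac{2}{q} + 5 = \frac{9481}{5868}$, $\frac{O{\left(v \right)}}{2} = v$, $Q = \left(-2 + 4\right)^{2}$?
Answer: $\frac{19859}{32199562} \approx 0.00061675$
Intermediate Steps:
$Q = 4$ ($Q = 2^{2} = 4$)
$O{\left(v \right)} = 2 v$
$q = - \frac{11736}{19859}$ ($q = \frac{2}{-5 + \frac{9481}{5868}} = \frac{2}{- \frac{19859}{5868}} = 2 \left(- \frac{5868}{19859}\right) = - \frac{11736}{19859} \approx -0.59097$)
$\frac{1}{\left(O{\left(Q \right)} + 1614\right) + q} = \frac{1}{\left(2 \cdot 4 + 1614\right) - \frac{11736}{19859}} = \frac{1}{\left(8 + 1614\right) - \frac{11736}{19859}} = \frac{1}{1622 - \frac{11736}{19859}} = \frac{1}{\frac{32199562}{19859}} = \frac{19859}{32199562}$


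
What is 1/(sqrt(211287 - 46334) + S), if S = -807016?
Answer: -807016/651274659303 - sqrt(164953)/651274659303 ≈ -1.2398e-6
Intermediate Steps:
1/(sqrt(211287 - 46334) + S) = 1/(sqrt(211287 - 46334) - 807016) = 1/(sqrt(164953) - 807016) = 1/(-807016 + sqrt(164953))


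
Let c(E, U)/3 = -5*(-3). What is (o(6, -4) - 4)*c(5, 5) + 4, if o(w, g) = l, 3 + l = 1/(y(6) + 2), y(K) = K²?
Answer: -11773/38 ≈ -309.82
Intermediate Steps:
c(E, U) = 45 (c(E, U) = 3*(-5*(-3)) = 3*15 = 45)
l = -113/38 (l = -3 + 1/(6² + 2) = -3 + 1/(36 + 2) = -3 + 1/38 = -113/38 ≈ -2.9737)
o(w, g) = -113/38
(o(6, -4) - 4)*c(5, 5) + 4 = (-113/38 - 4)*45 + 4 = -265/38*45 + 4 = -11925/38 + 4 = -11773/38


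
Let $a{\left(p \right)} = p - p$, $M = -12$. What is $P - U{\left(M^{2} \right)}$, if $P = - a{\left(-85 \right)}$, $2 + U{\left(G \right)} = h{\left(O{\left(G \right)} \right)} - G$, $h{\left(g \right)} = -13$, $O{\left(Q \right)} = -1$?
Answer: $159$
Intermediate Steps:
$a{\left(p \right)} = 0$
$U{\left(G \right)} = -15 - G$ ($U{\left(G \right)} = -2 - \left(13 + G\right) = -15 - G$)
$P = 0$ ($P = \left(-1\right) 0 = 0$)
$P - U{\left(M^{2} \right)} = 0 - \left(-15 - \left(-12\right)^{2}\right) = 0 - \left(-15 - 144\right) = 0 - -159 = 0 + 159 = 159$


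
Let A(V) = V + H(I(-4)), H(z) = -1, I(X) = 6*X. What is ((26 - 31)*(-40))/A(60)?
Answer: 200/59 ≈ 3.3898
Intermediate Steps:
A(V) = -1 + V (A(V) = V - 1 = -1 + V)
((26 - 31)*(-40))/A(60) = ((26 - 31)*(-40))/(-1 + 60) = -5*(-40)/59 = 200*(1/59) = 200/59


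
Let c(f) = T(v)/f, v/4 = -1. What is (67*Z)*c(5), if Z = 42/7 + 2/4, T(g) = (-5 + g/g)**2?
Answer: 6968/5 ≈ 1393.6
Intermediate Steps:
v = -4 (v = 4*(-1) = -4)
T(g) = 16 (T(g) = (-5 + 1)**2 = (-4)**2 = 16)
c(f) = 16/f
Z = 13/2 (Z = 42*(1/7) + 2*(1/4) = 6 + 1/2 = 13/2 ≈ 6.5000)
(67*Z)*c(5) = (67*(13/2))*(16/5) = 871*(16*(1/5))/2 = (871/2)*(16/5) = 6968/5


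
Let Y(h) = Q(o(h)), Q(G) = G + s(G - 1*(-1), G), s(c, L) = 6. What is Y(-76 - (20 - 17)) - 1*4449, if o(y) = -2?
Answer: -4445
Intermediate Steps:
Q(G) = 6 + G (Q(G) = G + 6 = 6 + G)
Y(h) = 4 (Y(h) = 6 - 2 = 4)
Y(-76 - (20 - 17)) - 1*4449 = 4 - 1*4449 = 4 - 4449 = -4445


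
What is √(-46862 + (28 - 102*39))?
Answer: 2*I*√12703 ≈ 225.42*I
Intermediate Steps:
√(-46862 + (28 - 102*39)) = √(-46862 + (28 - 3978)) = √(-46862 - 3950) = √(-50812) = 2*I*√12703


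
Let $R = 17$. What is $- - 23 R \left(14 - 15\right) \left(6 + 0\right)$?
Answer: $-2346$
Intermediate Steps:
$- - 23 R \left(14 - 15\right) \left(6 + 0\right) = - \left(-23\right) 17 \left(14 - 15\right) \left(6 + 0\right) = - \left(-391\right) \left(\left(-1\right) 6\right) = - \left(-391\right) \left(-6\right) = \left(-1\right) 2346 = -2346$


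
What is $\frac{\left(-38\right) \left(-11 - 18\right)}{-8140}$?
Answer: $- \frac{551}{4070} \approx -0.13538$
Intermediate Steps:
$\frac{\left(-38\right) \left(-11 - 18\right)}{-8140} = \left(-38\right) \left(-29\right) \left(- \frac{1}{8140}\right) = 1102 \left(- \frac{1}{8140}\right) = - \frac{551}{4070}$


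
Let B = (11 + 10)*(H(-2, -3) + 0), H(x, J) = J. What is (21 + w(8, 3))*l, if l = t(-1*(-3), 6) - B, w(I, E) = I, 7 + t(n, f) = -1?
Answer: 1595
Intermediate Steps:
t(n, f) = -8 (t(n, f) = -7 - 1 = -8)
B = -63 (B = (11 + 10)*(-3 + 0) = 21*(-3) = -63)
l = 55 (l = -8 - 1*(-63) = -8 + 63 = 55)
(21 + w(8, 3))*l = (21 + 8)*55 = 29*55 = 1595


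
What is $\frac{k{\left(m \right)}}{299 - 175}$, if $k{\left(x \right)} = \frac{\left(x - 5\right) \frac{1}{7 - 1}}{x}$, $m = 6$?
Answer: $\frac{1}{4464} \approx 0.00022401$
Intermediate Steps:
$k{\left(x \right)} = \frac{- \frac{5}{6} + \frac{x}{6}}{x}$ ($k{\left(x \right)} = \frac{\left(-5 + x\right) \frac{1}{6}}{x} = \frac{- \frac{5}{6} + \frac{x}{6}}{x}$)
$\frac{k{\left(m \right)}}{299 - 175} = \frac{\frac{1}{6} \cdot \frac{1}{6} \left(-5 + 6\right)}{299 - 175} = \frac{\frac{1}{6} \cdot \frac{1}{6} \cdot 1}{124} = \frac{1}{36} \cdot \frac{1}{124} = \frac{1}{4464}$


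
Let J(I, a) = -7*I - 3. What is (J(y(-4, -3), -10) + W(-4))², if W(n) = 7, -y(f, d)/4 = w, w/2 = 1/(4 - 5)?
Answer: 2704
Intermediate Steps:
w = -2 (w = 2/(4 - 5) = 2/(-1) = 2*(-1) = -2)
y(f, d) = 8 (y(f, d) = -4*(-2) = 8)
J(I, a) = -3 - 7*I
(J(y(-4, -3), -10) + W(-4))² = ((-3 - 7*8) + 7)² = ((-3 - 56) + 7)² = (-59 + 7)² = (-52)² = 2704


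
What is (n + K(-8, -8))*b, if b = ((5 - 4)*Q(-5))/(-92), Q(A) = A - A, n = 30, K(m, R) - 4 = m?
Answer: 0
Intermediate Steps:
K(m, R) = 4 + m
Q(A) = 0
b = 0 (b = ((5 - 4)*0)/(-92) = (1*0)*(-1/92) = 0*(-1/92) = 0)
(n + K(-8, -8))*b = (30 + (4 - 8))*0 = (30 - 4)*0 = 26*0 = 0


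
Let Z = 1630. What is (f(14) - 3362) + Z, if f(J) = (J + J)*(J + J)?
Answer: -948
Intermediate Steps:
f(J) = 4*J² (f(J) = (2*J)*(2*J) = 4*J²)
(f(14) - 3362) + Z = (4*14² - 3362) + 1630 = (4*196 - 3362) + 1630 = (784 - 3362) + 1630 = -2578 + 1630 = -948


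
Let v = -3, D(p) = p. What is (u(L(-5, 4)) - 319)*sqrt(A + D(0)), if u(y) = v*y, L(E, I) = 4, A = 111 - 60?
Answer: -331*sqrt(51) ≈ -2363.8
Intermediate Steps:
A = 51
u(y) = -3*y
(u(L(-5, 4)) - 319)*sqrt(A + D(0)) = (-3*4 - 319)*sqrt(51 + 0) = (-12 - 319)*sqrt(51) = -331*sqrt(51)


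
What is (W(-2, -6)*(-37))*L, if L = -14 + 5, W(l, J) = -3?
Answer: -999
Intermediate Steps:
L = -9
(W(-2, -6)*(-37))*L = -3*(-37)*(-9) = 111*(-9) = -999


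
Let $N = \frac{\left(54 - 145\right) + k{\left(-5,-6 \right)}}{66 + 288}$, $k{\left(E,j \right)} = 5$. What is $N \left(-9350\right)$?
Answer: $\frac{402050}{177} \approx 2271.5$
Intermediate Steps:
$N = - \frac{43}{177}$ ($N = \frac{\left(54 - 145\right) + 5}{66 + 288} = \frac{\left(54 - 145\right) + 5}{354} = \left(-91 + 5\right) \frac{1}{354} = \left(-86\right) \frac{1}{354} = - \frac{43}{177} \approx -0.24294$)
$N \left(-9350\right) = \left(- \frac{43}{177}\right) \left(-9350\right) = \frac{402050}{177}$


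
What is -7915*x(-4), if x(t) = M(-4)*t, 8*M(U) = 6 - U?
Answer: 39575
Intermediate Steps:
M(U) = 3/4 - U/8 (M(U) = (6 - U)/8 = 3/4 - U/8)
x(t) = 5*t/4 (x(t) = (3/4 - 1/8*(-4))*t = (3/4 + 1/2)*t = 5*t/4)
-7915*x(-4) = -39575*(-4)/4 = -7915*(-5) = 39575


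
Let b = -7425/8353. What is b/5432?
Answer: -7425/45373496 ≈ -0.00016364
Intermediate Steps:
b = -7425/8353 (b = -7425*1/8353 = -7425/8353 ≈ -0.88890)
b/5432 = -7425/8353/5432 = -7425/8353*1/5432 = -7425/45373496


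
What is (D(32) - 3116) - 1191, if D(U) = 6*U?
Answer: -4115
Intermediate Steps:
(D(32) - 3116) - 1191 = (6*32 - 3116) - 1191 = (192 - 3116) - 1191 = -2924 - 1191 = -4115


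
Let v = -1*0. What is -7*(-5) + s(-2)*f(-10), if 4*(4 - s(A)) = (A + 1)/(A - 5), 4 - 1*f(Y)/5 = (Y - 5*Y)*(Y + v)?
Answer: 56300/7 ≈ 8042.9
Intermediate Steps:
v = 0
f(Y) = 20 + 20*Y**2 (f(Y) = 20 - 5*(Y - 5*Y)*(Y + 0) = 20 - 5*(-4*Y)*Y = 20 - (-20)*Y**2 = 20 + 20*Y**2)
s(A) = 4 - (1 + A)/(4*(-5 + A)) (s(A) = 4 - (A + 1)/(4*(A - 5)) = 4 - (1 + A)/(4*(-5 + A)))
-7*(-5) + s(-2)*f(-10) = -7*(-5) + (3*(-27 + 5*(-2))/(4*(-5 - 2)))*(20 + 20*(-10)**2) = 35 + ((3/4)*(-27 - 10)/(-7))*(20 + 20*100) = 35 + ((3/4)*(-1/7)*(-37))*(20 + 2000) = 35 + (111/28)*2020 = 35 + 56055/7 = 56300/7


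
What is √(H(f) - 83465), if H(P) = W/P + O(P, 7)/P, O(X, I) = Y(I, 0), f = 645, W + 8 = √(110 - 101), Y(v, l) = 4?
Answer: I*√34723527270/645 ≈ 288.9*I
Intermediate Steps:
W = -5 (W = -8 + √(110 - 101) = -8 + √9 = -8 + 3 = -5)
O(X, I) = 4
H(P) = -1/P (H(P) = -5/P + 4/P = -1/P)
√(H(f) - 83465) = √(-1/645 - 83465) = √(-53834926/645) = I*√34723527270/645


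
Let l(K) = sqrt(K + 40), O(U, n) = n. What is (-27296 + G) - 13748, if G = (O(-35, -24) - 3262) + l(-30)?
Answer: -44330 + sqrt(10) ≈ -44327.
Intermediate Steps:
l(K) = sqrt(40 + K)
G = -3286 + sqrt(10) (G = (-24 - 3262) + sqrt(40 - 30) = -3286 + sqrt(10) ≈ -3282.8)
(-27296 + G) - 13748 = (-27296 + (-3286 + sqrt(10))) - 13748 = (-30582 + sqrt(10)) - 13748 = -44330 + sqrt(10)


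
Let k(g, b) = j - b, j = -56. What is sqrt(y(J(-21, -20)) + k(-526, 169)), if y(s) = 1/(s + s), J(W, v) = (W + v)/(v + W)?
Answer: I*sqrt(898)/2 ≈ 14.983*I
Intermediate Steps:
J(W, v) = 1 (J(W, v) = (W + v)/(W + v) = 1)
y(s) = 1/(2*s)
k(g, b) = -56 - b
sqrt(y(J(-21, -20)) + k(-526, 169)) = sqrt((1/2)/1 + (-56 - 1*169)) = sqrt((1/2)*1 + (-56 - 169)) = sqrt(1/2 - 225) = sqrt(-449/2) = I*sqrt(898)/2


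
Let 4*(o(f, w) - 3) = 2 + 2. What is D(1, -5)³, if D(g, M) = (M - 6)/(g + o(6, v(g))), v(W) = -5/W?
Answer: -1331/125 ≈ -10.648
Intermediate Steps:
o(f, w) = 4 (o(f, w) = 3 + (2 + 2)/4 = 3 + (¼)*4 = 3 + 1 = 4)
D(g, M) = (-6 + M)/(4 + g) (D(g, M) = (M - 6)/(g + 4) = (-6 + M)/(4 + g))
D(1, -5)³ = ((-6 - 5)/(4 + 1))³ = (-11/5)³ = -1331/125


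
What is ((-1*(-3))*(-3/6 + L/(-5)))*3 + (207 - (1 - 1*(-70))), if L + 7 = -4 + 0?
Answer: 1513/10 ≈ 151.30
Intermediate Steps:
L = -11 (L = -7 + (-4 + 0) = -7 - 4 = -11)
((-1*(-3))*(-3/6 + L/(-5)))*3 + (207 - (1 - 1*(-70))) = ((-1*(-3))*(-3/6 - 11/(-5)))*3 + (207 - (1 - 1*(-70))) = (3*(-3*⅙ - 11*(-⅕)))*3 + (207 - (1 + 70)) = (3*(-½ + 11/5))*3 + (207 - 1*71) = (3*(17/10))*3 + (207 - 71) = (51/10)*3 + 136 = 153/10 + 136 = 1513/10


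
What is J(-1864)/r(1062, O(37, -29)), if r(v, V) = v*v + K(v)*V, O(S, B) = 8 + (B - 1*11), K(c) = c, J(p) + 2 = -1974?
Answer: -494/273465 ≈ -0.0018064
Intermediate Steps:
J(p) = -1976 (J(p) = -2 - 1974 = -1976)
O(S, B) = -3 + B (O(S, B) = 8 + (B - 11) = 8 + (-11 + B) = -3 + B)
r(v, V) = v² + V*v (r(v, V) = v*v + v*V = v² + V*v)
J(-1864)/r(1062, O(37, -29)) = -1976*1/(1062*((-3 - 29) + 1062)) = -1976*1/(1062*(-32 + 1062)) = -1976/(1062*1030) = -1976/1093860 = -1976*1/1093860 = -494/273465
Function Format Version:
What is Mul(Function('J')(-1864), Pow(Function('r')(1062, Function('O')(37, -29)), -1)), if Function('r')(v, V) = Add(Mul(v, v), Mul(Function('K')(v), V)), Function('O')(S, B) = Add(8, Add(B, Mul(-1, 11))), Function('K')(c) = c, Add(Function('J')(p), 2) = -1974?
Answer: Rational(-494, 273465) ≈ -0.0018064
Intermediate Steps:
Function('J')(p) = -1976 (Function('J')(p) = Add(-2, -1974) = -1976)
Function('O')(S, B) = Add(-3, B) (Function('O')(S, B) = Add(8, Add(B, -11)) = Add(8, Add(-11, B)) = Add(-3, B))
Function('r')(v, V) = Add(Pow(v, 2), Mul(V, v)) (Function('r')(v, V) = Add(Mul(v, v), Mul(v, V)) = Add(Pow(v, 2), Mul(V, v)))
Mul(Function('J')(-1864), Pow(Function('r')(1062, Function('O')(37, -29)), -1)) = Mul(-1976, Pow(Mul(1062, Add(Add(-3, -29), 1062)), -1)) = Mul(-1976, Pow(Mul(1062, Add(-32, 1062)), -1)) = Mul(-1976, Pow(Mul(1062, 1030), -1)) = Mul(-1976, Pow(1093860, -1)) = Mul(-1976, Rational(1, 1093860)) = Rational(-494, 273465)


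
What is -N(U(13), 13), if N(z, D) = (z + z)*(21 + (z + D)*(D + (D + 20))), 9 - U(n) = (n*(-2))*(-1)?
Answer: -5542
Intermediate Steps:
U(n) = 9 - 2*n (U(n) = 9 - n*(-2)*(-1) = 9 - (-2*n)*(-1) = 9 - 2*n)
N(z, D) = 2*z*(21 + (20 + 2*D)*(D + z)) (N(z, D) = (2*z)*(21 + (D + z)*(D + (20 + D))) = (2*z)*(21 + (D + z)*(20 + 2*D)) = (2*z)*(21 + (20 + 2*D)*(D + z)) = 2*z*(21 + (20 + 2*D)*(D + z)))
-N(U(13), 13) = -2*(9 - 2*13)*(21 + 2*13² + 20*13 + 20*(9 - 2*13) + 2*13*(9 - 2*13)) = -2*(9 - 26)*(21 + 2*169 + 260 + 20*(9 - 26) + 2*13*(9 - 26)) = -2*(-17)*(21 + 338 + 260 + 20*(-17) + 2*13*(-17)) = -2*(-17)*(21 + 338 + 260 - 340 - 442) = -2*(-17)*(-163) = -1*5542 = -5542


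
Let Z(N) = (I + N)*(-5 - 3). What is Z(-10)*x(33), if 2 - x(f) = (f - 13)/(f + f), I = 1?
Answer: 1344/11 ≈ 122.18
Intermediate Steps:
x(f) = 2 - (-13 + f)/(2*f) (x(f) = 2 - (f - 13)/(f + f) = 2 - (-13 + f)/(2*f))
Z(N) = -8 - 8*N (Z(N) = (1 + N)*(-5 - 3) = (1 + N)*(-8) = -8 - 8*N)
Z(-10)*x(33) = (-8 - 8*(-10))*((½)*(13 + 3*33)/33) = (-8 + 80)*((½)*(1/33)*(13 + 99)) = 72*((½)*(1/33)*112) = 72*(56/33) = 1344/11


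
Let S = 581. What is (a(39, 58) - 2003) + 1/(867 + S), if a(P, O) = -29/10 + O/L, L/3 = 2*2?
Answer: -43463153/21720 ≈ -2001.1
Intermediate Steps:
L = 12 (L = 3*(2*2) = 3*4 = 12)
a(P, O) = -29/10 + O/12
(a(39, 58) - 2003) + 1/(867 + S) = ((-29/10 + (1/12)*58) - 2003) + 1/(867 + 581) = ((-29/10 + 29/6) - 2003) + 1/1448 = (29/15 - 2003) + 1/1448 = -30016/15 + 1/1448 = -43463153/21720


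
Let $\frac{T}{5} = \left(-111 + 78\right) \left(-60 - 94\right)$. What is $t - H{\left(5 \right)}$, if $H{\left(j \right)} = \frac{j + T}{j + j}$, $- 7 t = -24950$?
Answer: $\frac{14319}{14} \approx 1022.8$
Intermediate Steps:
$T = 25410$ ($T = 5 \left(-111 + 78\right) \left(-60 - 94\right) = 5 \left(\left(-33\right) \left(-154\right)\right) = 5 \cdot 5082 = 25410$)
$t = \frac{24950}{7}$ ($t = \left(- \frac{1}{7}\right) \left(-24950\right) = \frac{24950}{7} \approx 3564.3$)
$H{\left(j \right)} = \frac{25410 + j}{2 j}$ ($H{\left(j \right)} = \frac{j + 25410}{j + j} = \frac{25410 + j}{2 j}$)
$t - H{\left(5 \right)} = \frac{24950}{7} - \frac{25410 + 5}{2 \cdot 5} = \frac{24950}{7} - \frac{1}{2} \cdot \frac{1}{5} \cdot 25415 = \frac{24950}{7} - \frac{5083}{2} = \frac{14319}{14}$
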